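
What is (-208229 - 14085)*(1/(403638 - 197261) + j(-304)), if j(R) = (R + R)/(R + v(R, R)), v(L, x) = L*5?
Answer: -45881163320/619131 ≈ -74106.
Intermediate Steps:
v(L, x) = 5*L
j(R) = 1/3 (j(R) = (R + R)/(R + 5*R) = (2*R)/((6*R)) = (2*R)*(1/(6*R)) = 1/3)
(-208229 - 14085)*(1/(403638 - 197261) + j(-304)) = (-208229 - 14085)*(1/(403638 - 197261) + 1/3) = -222314*(1/206377 + 1/3) = -222314*206380/619131 = -45881163320/619131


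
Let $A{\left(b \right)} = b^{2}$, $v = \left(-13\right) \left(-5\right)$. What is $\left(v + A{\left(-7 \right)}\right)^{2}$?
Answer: $12996$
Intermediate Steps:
$v = 65$
$\left(v + A{\left(-7 \right)}\right)^{2} = \left(65 + \left(-7\right)^{2}\right)^{2} = \left(65 + 49\right)^{2} = 114^{2} = 12996$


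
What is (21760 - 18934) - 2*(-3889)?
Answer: 10604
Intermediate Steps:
(21760 - 18934) - 2*(-3889) = 2826 + 7778 = 10604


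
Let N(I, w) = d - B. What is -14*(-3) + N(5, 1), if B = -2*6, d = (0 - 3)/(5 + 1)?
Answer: 107/2 ≈ 53.500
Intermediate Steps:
d = -½ (d = -3/6 = -3*⅙ = -½ ≈ -0.50000)
B = -12
N(I, w) = 23/2 (N(I, w) = -½ - 1*(-12) = -½ + 12 = 23/2)
-14*(-3) + N(5, 1) = -14*(-3) + 23/2 = 42 + 23/2 = 107/2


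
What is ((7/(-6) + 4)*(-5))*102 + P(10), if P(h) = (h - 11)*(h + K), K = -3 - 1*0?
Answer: -1452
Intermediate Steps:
K = -3 (K = -3 + 0 = -3)
P(h) = (-11 + h)*(-3 + h) (P(h) = (h - 11)*(h - 3) = (-11 + h)*(-3 + h))
((7/(-6) + 4)*(-5))*102 + P(10) = ((7/(-6) + 4)*(-5))*102 + (33 + 10**2 - 14*10) = ((7*(-1/6) + 4)*(-5))*102 + (33 + 100 - 140) = ((-7/6 + 4)*(-5))*102 - 7 = ((17/6)*(-5))*102 - 7 = -85/6*102 - 7 = -1445 - 7 = -1452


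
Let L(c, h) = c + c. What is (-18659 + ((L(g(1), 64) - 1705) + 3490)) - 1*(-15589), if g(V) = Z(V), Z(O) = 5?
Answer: -1275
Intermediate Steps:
g(V) = 5
L(c, h) = 2*c
(-18659 + ((L(g(1), 64) - 1705) + 3490)) - 1*(-15589) = (-18659 + ((2*5 - 1705) + 3490)) - 1*(-15589) = (-18659 + ((10 - 1705) + 3490)) + 15589 = (-18659 + (-1695 + 3490)) + 15589 = (-18659 + 1795) + 15589 = -16864 + 15589 = -1275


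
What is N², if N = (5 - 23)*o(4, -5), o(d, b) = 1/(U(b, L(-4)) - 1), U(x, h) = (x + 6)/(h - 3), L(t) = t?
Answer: 3969/16 ≈ 248.06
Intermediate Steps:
U(x, h) = (6 + x)/(-3 + h)
o(d, b) = 1/(-13/7 - b/7) (o(d, b) = 1/((6 + b)/(-3 - 4) - 1) = 1/((6 + b)/(-7) - 1) = 1/(-(6 + b)/7 - 1) = 1/((-6/7 - b/7) - 1) = 1/(-13/7 - b/7))
N = 63/4 (N = (5 - 23)*(-7/(13 - 5)) = -(-126)/8 = -18*(-7/8) = 63/4 ≈ 15.750)
N² = (63/4)² = 3969/16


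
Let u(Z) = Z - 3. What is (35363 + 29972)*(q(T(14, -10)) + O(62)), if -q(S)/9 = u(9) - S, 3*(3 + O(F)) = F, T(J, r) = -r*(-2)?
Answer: -42402415/3 ≈ -1.4134e+7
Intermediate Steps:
T(J, r) = 2*r
O(F) = -3 + F/3
u(Z) = -3 + Z
q(S) = -54 + 9*S (q(S) = -9*((-3 + 9) - S) = -9*(6 - S) = -54 + 9*S)
(35363 + 29972)*(q(T(14, -10)) + O(62)) = (35363 + 29972)*((-54 + 9*(2*(-10))) + (-3 + (1/3)*62)) = 65335*((-54 + 9*(-20)) + (-3 + 62/3)) = 65335*((-54 - 180) + 53/3) = 65335*(-234 + 53/3) = 65335*(-649/3) = -42402415/3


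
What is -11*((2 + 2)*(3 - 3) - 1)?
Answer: 11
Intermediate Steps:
-11*((2 + 2)*(3 - 3) - 1) = -11*(4*0 - 1) = -11*(0 - 1) = -11*(-1) = 11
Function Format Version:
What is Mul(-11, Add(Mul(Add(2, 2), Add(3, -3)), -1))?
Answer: 11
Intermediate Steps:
Mul(-11, Add(Mul(Add(2, 2), Add(3, -3)), -1)) = Mul(-11, Add(Mul(4, 0), -1)) = Mul(-11, Add(0, -1)) = Mul(-11, -1) = 11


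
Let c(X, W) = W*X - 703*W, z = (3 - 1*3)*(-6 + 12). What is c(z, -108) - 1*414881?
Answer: -338957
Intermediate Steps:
z = 0 (z = (3 - 3)*6 = 0*6 = 0)
c(X, W) = -703*W + W*X
c(z, -108) - 1*414881 = -108*(-703 + 0) - 1*414881 = -108*(-703) - 414881 = 75924 - 414881 = -338957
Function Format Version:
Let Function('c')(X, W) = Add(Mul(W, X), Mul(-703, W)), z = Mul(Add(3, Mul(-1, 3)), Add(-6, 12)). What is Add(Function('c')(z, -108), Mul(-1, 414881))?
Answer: -338957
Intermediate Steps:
z = 0 (z = Mul(Add(3, -3), 6) = Mul(0, 6) = 0)
Function('c')(X, W) = Add(Mul(-703, W), Mul(W, X))
Add(Function('c')(z, -108), Mul(-1, 414881)) = Add(Mul(-108, Add(-703, 0)), Mul(-1, 414881)) = Add(Mul(-108, -703), -414881) = Add(75924, -414881) = -338957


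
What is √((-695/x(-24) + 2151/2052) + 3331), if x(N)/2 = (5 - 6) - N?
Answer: √22803574641/2622 ≈ 57.593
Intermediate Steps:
x(N) = -2 - 2*N (x(N) = 2*((5 - 6) - N) = 2*(-1 - N) = -2 - 2*N)
√((-695/x(-24) + 2151/2052) + 3331) = √((-695/(-2 - 2*(-24)) + 2151/2052) + 3331) = √((-695/(-2 + 48) + 2151*(1/2052)) + 3331) = √((-695/46 + 239/228) + 3331) = √(-73733/5244 + 3331) = √(17394031/5244) = √22803574641/2622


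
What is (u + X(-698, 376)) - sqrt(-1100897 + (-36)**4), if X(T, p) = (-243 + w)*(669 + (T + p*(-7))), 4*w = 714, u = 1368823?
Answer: 3080915/2 - sqrt(578719) ≈ 1.5397e+6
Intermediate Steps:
w = 357/2 (w = (1/4)*714 = 357/2 ≈ 178.50)
X(T, p) = -86301/2 - 129*T/2 + 903*p/2 (X(T, p) = (-243 + 357/2)*(669 + (T + p*(-7))) = -129*(669 + (T - 7*p))/2 = -129*(669 + T - 7*p)/2 = -86301/2 - 129*T/2 + 903*p/2)
(u + X(-698, 376)) - sqrt(-1100897 + (-36)**4) = (1368823 + (-86301/2 - 129/2*(-698) + (903/2)*376)) - sqrt(-1100897 + (-36)**4) = (1368823 + (-86301/2 + 45021 + 169764)) - sqrt(-1100897 + 1679616) = (1368823 + 343269/2) - sqrt(578719) = 3080915/2 - sqrt(578719)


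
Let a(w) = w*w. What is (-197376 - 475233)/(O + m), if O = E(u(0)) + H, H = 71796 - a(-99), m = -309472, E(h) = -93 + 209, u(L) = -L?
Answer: 672609/247361 ≈ 2.7191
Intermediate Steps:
E(h) = 116
a(w) = w²
H = 61995 (H = 71796 - 1*(-99)² = 71796 - 1*9801 = 71796 - 9801 = 61995)
O = 62111 (O = 116 + 61995 = 62111)
(-197376 - 475233)/(O + m) = (-197376 - 475233)/(62111 - 309472) = -672609/(-247361) = -672609*(-1/247361) = 672609/247361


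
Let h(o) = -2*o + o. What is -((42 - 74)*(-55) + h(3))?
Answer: -1757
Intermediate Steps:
h(o) = -o
-((42 - 74)*(-55) + h(3)) = -((42 - 74)*(-55) - 1*3) = -(-32*(-55) - 3) = -(1760 - 3) = -1*1757 = -1757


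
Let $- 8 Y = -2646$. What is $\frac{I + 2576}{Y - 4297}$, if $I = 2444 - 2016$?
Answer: $- \frac{12016}{15865} \approx -0.75739$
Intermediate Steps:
$I = 428$
$Y = \frac{1323}{4}$ ($Y = \left(- \frac{1}{8}\right) \left(-2646\right) = \frac{1323}{4} \approx 330.75$)
$\frac{I + 2576}{Y - 4297} = \frac{428 + 2576}{\frac{1323}{4} - 4297} = \frac{3004}{\frac{1323}{4} - 4297} = \frac{3004}{- \frac{15865}{4}} = 3004 \left(- \frac{4}{15865}\right) = - \frac{12016}{15865}$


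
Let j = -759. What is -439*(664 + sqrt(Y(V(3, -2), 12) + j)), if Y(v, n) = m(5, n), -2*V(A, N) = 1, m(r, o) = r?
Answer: -291496 - 439*I*sqrt(754) ≈ -2.915e+5 - 12055.0*I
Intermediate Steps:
V(A, N) = -1/2 (V(A, N) = -1/2*1 = -1/2)
Y(v, n) = 5
-439*(664 + sqrt(Y(V(3, -2), 12) + j)) = -439*(664 + sqrt(5 - 759)) = -439*(664 + sqrt(-754)) = -439*(664 + I*sqrt(754)) = -291496 - 439*I*sqrt(754)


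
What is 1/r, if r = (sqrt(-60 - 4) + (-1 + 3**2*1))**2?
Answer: -I/128 ≈ -0.0078125*I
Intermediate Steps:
r = (8 + 8*I)**2 (r = (sqrt(-64) + (-1 + 9*1))**2 = (8*I + (-1 + 9))**2 = (8*I + 8)**2 = (8 + 8*I)**2 ≈ 128.0*I)
1/r = 1/(128*I) = -I/128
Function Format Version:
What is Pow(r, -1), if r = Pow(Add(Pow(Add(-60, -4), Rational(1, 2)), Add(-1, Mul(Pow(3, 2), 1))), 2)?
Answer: Mul(Rational(-1, 128), I) ≈ Mul(-0.0078125, I)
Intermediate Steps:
r = Pow(Add(8, Mul(8, I)), 2) (r = Pow(Add(Pow(-64, Rational(1, 2)), Add(-1, Mul(9, 1))), 2) = Pow(Add(Mul(8, I), Add(-1, 9)), 2) = Pow(Add(Mul(8, I), 8), 2) = Pow(Add(8, Mul(8, I)), 2) ≈ Mul(128.00, I))
Pow(r, -1) = Pow(Mul(128, I), -1) = Mul(Rational(-1, 128), I)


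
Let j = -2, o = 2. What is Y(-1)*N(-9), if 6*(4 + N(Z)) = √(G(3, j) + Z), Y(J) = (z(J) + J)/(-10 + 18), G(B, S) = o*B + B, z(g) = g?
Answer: 1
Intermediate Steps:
G(B, S) = 3*B (G(B, S) = 2*B + B = 3*B)
Y(J) = J/4 (Y(J) = (J + J)/(-10 + 18) = (2*J)/8 = (2*J)*(⅛) = J/4)
N(Z) = -4 + √(9 + Z)/6 (N(Z) = -4 + √(3*3 + Z)/6 = -4 + √(9 + Z)/6)
Y(-1)*N(-9) = ((¼)*(-1))*(-4 + √(9 - 9)/6) = -(-4 + √0/6)/4 = -(-4 + (⅙)*0)/4 = -(-4 + 0)/4 = -¼*(-4) = 1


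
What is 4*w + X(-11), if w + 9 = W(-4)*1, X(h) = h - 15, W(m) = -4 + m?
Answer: -94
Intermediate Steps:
X(h) = -15 + h
w = -17 (w = -9 + (-4 - 4)*1 = -9 - 8*1 = -9 - 8 = -17)
4*w + X(-11) = 4*(-17) + (-15 - 11) = -68 - 26 = -94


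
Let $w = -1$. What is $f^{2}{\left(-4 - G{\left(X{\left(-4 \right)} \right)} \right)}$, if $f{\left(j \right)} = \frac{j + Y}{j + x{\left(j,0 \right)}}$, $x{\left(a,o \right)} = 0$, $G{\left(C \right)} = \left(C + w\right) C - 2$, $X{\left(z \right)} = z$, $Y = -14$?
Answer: $\frac{324}{121} \approx 2.6777$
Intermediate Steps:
$G{\left(C \right)} = -2 + C \left(-1 + C\right)$ ($G{\left(C \right)} = \left(C - 1\right) C - 2 = \left(-1 + C\right) C - 2 = C \left(-1 + C\right) - 2 = -2 + C \left(-1 + C\right)$)
$f{\left(j \right)} = \frac{-14 + j}{j}$ ($f{\left(j \right)} = \frac{j - 14}{j + 0} = \frac{-14 + j}{j}$)
$f^{2}{\left(-4 - G{\left(X{\left(-4 \right)} \right)} \right)} = \left(\frac{-14 - \left(18 + 4\right)}{-4 - \left(-2 + \left(-4\right)^{2} - -4\right)}\right)^{2} = \left(\frac{-14 - 22}{-4 - \left(-2 + 16 + 4\right)}\right)^{2} = \left(\frac{-14 - 22}{-4 - 18}\right)^{2} = \left(\frac{-14 - 22}{-22}\right)^{2} = \left(\left(- \frac{1}{22}\right) \left(-36\right)\right)^{2} = \left(\frac{18}{11}\right)^{2} = \frac{324}{121}$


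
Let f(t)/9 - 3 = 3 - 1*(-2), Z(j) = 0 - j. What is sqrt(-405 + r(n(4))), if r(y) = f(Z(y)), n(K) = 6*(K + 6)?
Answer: 3*I*sqrt(37) ≈ 18.248*I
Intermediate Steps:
n(K) = 36 + 6*K (n(K) = 6*(6 + K) = 36 + 6*K)
Z(j) = -j
f(t) = 72 (f(t) = 27 + 9*(3 - 1*(-2)) = 27 + 9*(3 + 2) = 27 + 9*5 = 27 + 45 = 72)
r(y) = 72
sqrt(-405 + r(n(4))) = sqrt(-405 + 72) = sqrt(-333) = 3*I*sqrt(37)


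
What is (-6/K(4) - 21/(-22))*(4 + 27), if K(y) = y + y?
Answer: 279/44 ≈ 6.3409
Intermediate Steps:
K(y) = 2*y
(-6/K(4) - 21/(-22))*(4 + 27) = (-6/(2*4) - 21/(-22))*(4 + 27) = (-6/8 - 21*(-1/22))*31 = (-6*⅛ + 21/22)*31 = (-¾ + 21/22)*31 = (9/44)*31 = 279/44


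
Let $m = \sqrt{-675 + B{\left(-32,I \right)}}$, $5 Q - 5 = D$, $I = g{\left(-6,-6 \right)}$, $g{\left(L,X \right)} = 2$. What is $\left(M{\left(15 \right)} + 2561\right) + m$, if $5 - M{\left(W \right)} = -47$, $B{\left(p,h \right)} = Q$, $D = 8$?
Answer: $2613 + \frac{41 i \sqrt{10}}{5} \approx 2613.0 + 25.931 i$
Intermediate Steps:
$I = 2$
$Q = \frac{13}{5}$ ($Q = 1 + \frac{1}{5} \cdot 8 = 1 + \frac{8}{5} = \frac{13}{5} \approx 2.6$)
$B{\left(p,h \right)} = \frac{13}{5}$
$M{\left(W \right)} = 52$ ($M{\left(W \right)} = 5 - -47 = 5 + 47 = 52$)
$m = \frac{41 i \sqrt{10}}{5}$ ($m = \sqrt{-675 + \frac{13}{5}} = \sqrt{- \frac{3362}{5}} = \frac{41 i \sqrt{10}}{5} \approx 25.931 i$)
$\left(M{\left(15 \right)} + 2561\right) + m = \left(52 + 2561\right) + \frac{41 i \sqrt{10}}{5} = 2613 + \frac{41 i \sqrt{10}}{5}$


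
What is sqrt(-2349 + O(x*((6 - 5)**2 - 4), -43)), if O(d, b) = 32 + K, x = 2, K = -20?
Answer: I*sqrt(2337) ≈ 48.343*I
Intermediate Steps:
O(d, b) = 12 (O(d, b) = 32 - 20 = 12)
sqrt(-2349 + O(x*((6 - 5)**2 - 4), -43)) = sqrt(-2349 + 12) = sqrt(-2337) = I*sqrt(2337)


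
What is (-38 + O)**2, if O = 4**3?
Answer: 676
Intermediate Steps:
O = 64
(-38 + O)**2 = (-38 + 64)**2 = 26**2 = 676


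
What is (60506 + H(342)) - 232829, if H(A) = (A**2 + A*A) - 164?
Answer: 61441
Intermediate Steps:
H(A) = -164 + 2*A**2 (H(A) = (A**2 + A**2) - 164 = 2*A**2 - 164 = -164 + 2*A**2)
(60506 + H(342)) - 232829 = (60506 + (-164 + 2*342**2)) - 232829 = (60506 + (-164 + 2*116964)) - 232829 = (60506 + (-164 + 233928)) - 232829 = (60506 + 233764) - 232829 = 294270 - 232829 = 61441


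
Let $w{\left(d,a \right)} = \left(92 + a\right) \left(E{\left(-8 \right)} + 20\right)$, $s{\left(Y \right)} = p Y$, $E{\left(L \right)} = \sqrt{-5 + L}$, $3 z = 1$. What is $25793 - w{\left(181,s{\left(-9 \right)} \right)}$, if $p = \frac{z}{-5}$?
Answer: $23941 - \frac{463 i \sqrt{13}}{5} \approx 23941.0 - 333.87 i$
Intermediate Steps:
$z = \frac{1}{3}$ ($z = \frac{1}{3} \cdot 1 = \frac{1}{3} \approx 0.33333$)
$p = - \frac{1}{15}$ ($p = \frac{1}{3 \left(-5\right)} = \frac{1}{3} \left(- \frac{1}{5}\right) = - \frac{1}{15} \approx -0.066667$)
$s{\left(Y \right)} = - \frac{Y}{15}$
$w{\left(d,a \right)} = \left(20 + i \sqrt{13}\right) \left(92 + a\right)$ ($w{\left(d,a \right)} = \left(92 + a\right) \left(\sqrt{-5 - 8} + 20\right) = \left(92 + a\right) \left(\sqrt{-13} + 20\right) = \left(92 + a\right) \left(i \sqrt{13} + 20\right) = \left(92 + a\right) \left(20 + i \sqrt{13}\right) = \left(20 + i \sqrt{13}\right) \left(92 + a\right)$)
$25793 - w{\left(181,s{\left(-9 \right)} \right)} = 25793 - \left(1840 + 20 \left(\left(- \frac{1}{15}\right) \left(-9\right)\right) + 92 i \sqrt{13} + i \left(\left(- \frac{1}{15}\right) \left(-9\right)\right) \sqrt{13}\right) = 25793 - \left(1840 + 20 \cdot \frac{3}{5} + 92 i \sqrt{13} + i \frac{3}{5} \sqrt{13}\right) = 25793 - \left(1840 + 12 + 92 i \sqrt{13} + \frac{3 i \sqrt{13}}{5}\right) = 25793 - \left(1852 + \frac{463 i \sqrt{13}}{5}\right) = 23941 - \frac{463 i \sqrt{13}}{5}$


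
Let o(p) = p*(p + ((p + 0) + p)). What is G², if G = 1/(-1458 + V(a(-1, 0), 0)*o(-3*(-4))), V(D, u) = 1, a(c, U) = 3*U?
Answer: 1/1052676 ≈ 9.4996e-7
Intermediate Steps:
o(p) = 3*p² (o(p) = p*(p + (p + p)) = p*(p + 2*p) = p*(3*p) = 3*p²)
G = -1/1026 (G = 1/(-1458 + 1*(3*(-3*(-4))²)) = 1/(-1458 + 1*(3*12²)) = 1/(-1458 + 1*(3*144)) = 1/(-1458 + 1*432) = 1/(-1458 + 432) = 1/(-1026) = -1/1026 ≈ -0.00097466)
G² = (-1/1026)² = 1/1052676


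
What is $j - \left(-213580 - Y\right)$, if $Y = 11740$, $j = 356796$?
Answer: $582116$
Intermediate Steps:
$j - \left(-213580 - Y\right) = 356796 - \left(-213580 - 11740\right) = 356796 - -225320 = 356796 + 225320 = 582116$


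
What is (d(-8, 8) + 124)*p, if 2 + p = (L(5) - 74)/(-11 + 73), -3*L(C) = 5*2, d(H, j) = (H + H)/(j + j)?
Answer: -12382/31 ≈ -399.42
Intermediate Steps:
d(H, j) = H/j (d(H, j) = (2*H)/((2*j)) = (2*H)*(1/(2*j)) = H/j)
L(C) = -10/3 (L(C) = -5*2/3 = -1/3*10 = -10/3)
p = -302/93 (p = -2 + (-10/3 - 74)/(-11 + 73) = -2 - 232/3/62 = -2 - 232/3*1/62 = -2 - 116/93 = -302/93 ≈ -3.2473)
(d(-8, 8) + 124)*p = (-8/8 + 124)*(-302/93) = (-8*1/8 + 124)*(-302/93) = (-1 + 124)*(-302/93) = 123*(-302/93) = -12382/31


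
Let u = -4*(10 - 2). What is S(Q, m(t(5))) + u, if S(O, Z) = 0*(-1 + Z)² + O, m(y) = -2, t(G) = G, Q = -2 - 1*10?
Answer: -44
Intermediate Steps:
Q = -12 (Q = -2 - 10 = -12)
S(O, Z) = O (S(O, Z) = 0 + O = O)
u = -32 (u = -4*8 = -32)
S(Q, m(t(5))) + u = -12 - 32 = -44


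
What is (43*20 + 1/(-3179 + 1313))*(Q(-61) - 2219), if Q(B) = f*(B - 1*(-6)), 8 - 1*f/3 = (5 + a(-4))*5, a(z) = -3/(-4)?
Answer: 7733333621/7464 ≈ 1.0361e+6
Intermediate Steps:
a(z) = 3/4 (a(z) = -3*(-1/4) = 3/4)
f = -249/4 (f = 24 - 3*(5 + 3/4)*5 = 24 - 69*5/4 = 24 - 3*115/4 = 24 - 345/4 = -249/4 ≈ -62.250)
Q(B) = -747/2 - 249*B/4 (Q(B) = -249*(B - 1*(-6))/4 = -249*(B + 6)/4 = -249*(6 + B)/4 = -747/2 - 249*B/4)
(43*20 + 1/(-3179 + 1313))*(Q(-61) - 2219) = (43*20 + 1/(-3179 + 1313))*((-747/2 - 249/4*(-61)) - 2219) = (860 + 1/(-1866))*((-747/2 + 15189/4) - 2219) = (860 - 1/1866)*(13695/4 - 2219) = (1604759/1866)*(4819/4) = 7733333621/7464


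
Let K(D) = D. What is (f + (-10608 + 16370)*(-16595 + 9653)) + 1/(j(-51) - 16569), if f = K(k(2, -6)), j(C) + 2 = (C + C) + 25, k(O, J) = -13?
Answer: -665916953417/16648 ≈ -4.0000e+7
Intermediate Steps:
j(C) = 23 + 2*C (j(C) = -2 + ((C + C) + 25) = -2 + (2*C + 25) = -2 + (25 + 2*C) = 23 + 2*C)
f = -13
(f + (-10608 + 16370)*(-16595 + 9653)) + 1/(j(-51) - 16569) = (-13 + (-10608 + 16370)*(-16595 + 9653)) + 1/((23 + 2*(-51)) - 16569) = (-13 + 5762*(-6942)) + 1/((23 - 102) - 16569) = (-13 - 39999804) + 1/(-79 - 16569) = -39999817 + 1/(-16648) = -39999817 - 1/16648 = -665916953417/16648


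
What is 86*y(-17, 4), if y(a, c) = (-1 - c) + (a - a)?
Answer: -430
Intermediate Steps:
y(a, c) = -1 - c (y(a, c) = (-1 - c) + 0 = -1 - c)
86*y(-17, 4) = 86*(-1 - 1*4) = 86*(-1 - 4) = 86*(-5) = -430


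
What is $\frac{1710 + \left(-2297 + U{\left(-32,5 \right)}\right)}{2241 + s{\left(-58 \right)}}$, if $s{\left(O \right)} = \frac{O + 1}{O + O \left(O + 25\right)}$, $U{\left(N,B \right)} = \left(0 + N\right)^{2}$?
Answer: $\frac{811072}{4159239} \approx 0.195$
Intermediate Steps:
$U{\left(N,B \right)} = N^{2}$
$s{\left(O \right)} = \frac{1 + O}{O + O \left(25 + O\right)}$
$\frac{1710 + \left(-2297 + U{\left(-32,5 \right)}\right)}{2241 + s{\left(-58 \right)}} = \frac{1710 - \left(2297 - \left(-32\right)^{2}\right)}{2241 + \frac{1 - 58}{\left(-58\right) \left(26 - 58\right)}} = \frac{1710 + \left(-2297 + 1024\right)}{2241 - \frac{1}{58} \frac{1}{-32} \left(-57\right)} = \frac{1710 - 1273}{2241 - \left(- \frac{1}{1856}\right) \left(-57\right)} = \frac{437}{2241 - \frac{57}{1856}} = \frac{437}{\frac{4159239}{1856}} = 437 \cdot \frac{1856}{4159239} = \frac{811072}{4159239}$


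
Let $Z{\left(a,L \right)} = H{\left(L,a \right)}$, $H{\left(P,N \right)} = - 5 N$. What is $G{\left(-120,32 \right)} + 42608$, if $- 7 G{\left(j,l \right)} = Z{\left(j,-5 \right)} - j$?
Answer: $\frac{297536}{7} \approx 42505.0$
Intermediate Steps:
$Z{\left(a,L \right)} = - 5 a$
$G{\left(j,l \right)} = \frac{6 j}{7}$ ($G{\left(j,l \right)} = - \frac{- 5 j - j}{7} = - \frac{\left(-6\right) j}{7} = \frac{6 j}{7}$)
$G{\left(-120,32 \right)} + 42608 = \frac{6}{7} \left(-120\right) + 42608 = - \frac{720}{7} + 42608 = \frac{297536}{7}$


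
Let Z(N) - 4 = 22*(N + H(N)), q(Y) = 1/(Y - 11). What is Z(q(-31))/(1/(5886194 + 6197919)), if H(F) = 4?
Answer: 23213581073/21 ≈ 1.1054e+9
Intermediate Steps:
q(Y) = 1/(-11 + Y)
Z(N) = 92 + 22*N (Z(N) = 4 + 22*(N + 4) = 4 + 22*(4 + N) = 4 + (88 + 22*N) = 92 + 22*N)
Z(q(-31))/(1/(5886194 + 6197919)) = (92 + 22/(-11 - 31))/(1/(5886194 + 6197919)) = (92 + 22/(-42))/(1/12084113) = (92 + 22*(-1/42))/(1/12084113) = (92 - 11/21)*12084113 = (1921/21)*12084113 = 23213581073/21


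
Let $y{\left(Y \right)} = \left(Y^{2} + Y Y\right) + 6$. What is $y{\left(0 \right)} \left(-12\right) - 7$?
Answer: $-79$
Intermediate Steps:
$y{\left(Y \right)} = 6 + 2 Y^{2}$ ($y{\left(Y \right)} = \left(Y^{2} + Y^{2}\right) + 6 = 2 Y^{2} + 6 = 6 + 2 Y^{2}$)
$y{\left(0 \right)} \left(-12\right) - 7 = \left(6 + 2 \cdot 0^{2}\right) \left(-12\right) - 7 = \left(6 + 2 \cdot 0\right) \left(-12\right) - 7 = \left(6 + 0\right) \left(-12\right) - 7 = 6 \left(-12\right) - 7 = -72 - 7 = -79$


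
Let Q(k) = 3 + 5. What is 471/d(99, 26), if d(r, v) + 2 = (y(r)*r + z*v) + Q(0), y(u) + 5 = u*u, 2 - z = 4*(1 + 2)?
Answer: 471/969550 ≈ 0.00048579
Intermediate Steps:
Q(k) = 8
z = -10 (z = 2 - 4*(1 + 2) = 2 - 4*3 = 2 - 1*12 = 2 - 12 = -10)
y(u) = -5 + u² (y(u) = -5 + u*u = -5 + u²)
d(r, v) = 6 - 10*v + r*(-5 + r²) (d(r, v) = -2 + (((-5 + r²)*r - 10*v) + 8) = -2 + ((r*(-5 + r²) - 10*v) + 8) = -2 + ((-10*v + r*(-5 + r²)) + 8) = -2 + (8 - 10*v + r*(-5 + r²)) = 6 - 10*v + r*(-5 + r²))
471/d(99, 26) = 471/(6 - 10*26 + 99*(-5 + 99²)) = 471/(6 - 260 + 99*(-5 + 9801)) = 471/(6 - 260 + 99*9796) = 471/(6 - 260 + 969804) = 471/969550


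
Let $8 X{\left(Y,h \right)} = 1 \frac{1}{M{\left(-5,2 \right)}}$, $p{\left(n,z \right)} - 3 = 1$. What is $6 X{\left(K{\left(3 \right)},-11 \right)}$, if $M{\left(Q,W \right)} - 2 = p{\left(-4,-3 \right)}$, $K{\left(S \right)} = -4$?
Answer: $\frac{1}{8} \approx 0.125$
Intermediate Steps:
$p{\left(n,z \right)} = 4$ ($p{\left(n,z \right)} = 3 + 1 = 4$)
$M{\left(Q,W \right)} = 6$ ($M{\left(Q,W \right)} = 2 + 4 = 6$)
$X{\left(Y,h \right)} = \frac{1}{48}$ ($X{\left(Y,h \right)} = \frac{1 \cdot \frac{1}{6}}{8} = \frac{1}{8} \cdot \frac{1}{6} = \frac{1}{48}$)
$6 X{\left(K{\left(3 \right)},-11 \right)} = 6 \cdot \frac{1}{48} = \frac{1}{8}$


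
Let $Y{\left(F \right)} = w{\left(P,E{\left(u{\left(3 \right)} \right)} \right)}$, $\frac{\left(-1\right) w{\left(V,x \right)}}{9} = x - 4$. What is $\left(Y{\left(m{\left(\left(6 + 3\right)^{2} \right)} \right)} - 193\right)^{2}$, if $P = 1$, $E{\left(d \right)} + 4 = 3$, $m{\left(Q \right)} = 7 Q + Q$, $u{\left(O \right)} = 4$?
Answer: $21904$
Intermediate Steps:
$m{\left(Q \right)} = 8 Q$
$E{\left(d \right)} = -1$ ($E{\left(d \right)} = -4 + 3 = -1$)
$w{\left(V,x \right)} = 36 - 9 x$ ($w{\left(V,x \right)} = - 9 \left(x - 4\right) = - 9 \left(-4 + x\right) = 36 - 9 x$)
$Y{\left(F \right)} = 45$ ($Y{\left(F \right)} = 36 - -9 = 36 + 9 = 45$)
$\left(Y{\left(m{\left(\left(6 + 3\right)^{2} \right)} \right)} - 193\right)^{2} = \left(45 - 193\right)^{2} = \left(-148\right)^{2} = 21904$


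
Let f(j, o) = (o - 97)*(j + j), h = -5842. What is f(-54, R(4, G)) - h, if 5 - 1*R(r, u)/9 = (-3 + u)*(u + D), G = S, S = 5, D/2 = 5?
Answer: 40618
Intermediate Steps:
D = 10 (D = 2*5 = 10)
G = 5
R(r, u) = 45 - 9*(-3 + u)*(10 + u) (R(r, u) = 45 - 9*(-3 + u)*(u + 10) = 45 - 9*(-3 + u)*(10 + u))
f(j, o) = 2*j*(-97 + o) (f(j, o) = (-97 + o)*(2*j) = 2*j*(-97 + o))
f(-54, R(4, G)) - h = 2*(-54)*(-97 + (315 - 63*5 - 9*5²)) - 1*(-5842) = 2*(-54)*(-97 + (315 - 315 - 9*25)) + 5842 = 2*(-54)*(-97 + (315 - 315 - 225)) + 5842 = 2*(-54)*(-97 - 225) + 5842 = 2*(-54)*(-322) + 5842 = 34776 + 5842 = 40618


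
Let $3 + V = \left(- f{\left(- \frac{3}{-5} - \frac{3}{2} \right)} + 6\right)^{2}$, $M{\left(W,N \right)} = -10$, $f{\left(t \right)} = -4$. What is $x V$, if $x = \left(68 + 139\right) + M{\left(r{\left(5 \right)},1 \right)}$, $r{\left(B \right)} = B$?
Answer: $19109$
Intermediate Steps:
$V = 97$ ($V = -3 + \left(\left(-1\right) \left(-4\right) + 6\right)^{2} = -3 + \left(4 + 6\right)^{2} = -3 + 10^{2} = -3 + 100 = 97$)
$x = 197$ ($x = \left(68 + 139\right) - 10 = 207 - 10 = 197$)
$x V = 197 \cdot 97 = 19109$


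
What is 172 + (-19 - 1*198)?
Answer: -45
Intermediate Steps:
172 + (-19 - 1*198) = 172 + (-19 - 198) = 172 - 217 = -45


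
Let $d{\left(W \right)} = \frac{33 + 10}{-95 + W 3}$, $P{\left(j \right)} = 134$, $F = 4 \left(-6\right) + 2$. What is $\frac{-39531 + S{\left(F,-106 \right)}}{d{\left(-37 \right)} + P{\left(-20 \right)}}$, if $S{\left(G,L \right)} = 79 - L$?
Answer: $- \frac{8105276}{27561} \approx -294.08$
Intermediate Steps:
$F = -22$ ($F = -24 + 2 = -22$)
$d{\left(W \right)} = \frac{43}{-95 + 3 W}$
$\frac{-39531 + S{\left(F,-106 \right)}}{d{\left(-37 \right)} + P{\left(-20 \right)}} = \frac{-39531 + \left(79 - -106\right)}{\frac{43}{-95 + 3 \left(-37\right)} + 134} = \frac{-39531 + \left(79 + 106\right)}{\frac{43}{-95 - 111} + 134} = \frac{-39531 + 185}{\frac{43}{-206} + 134} = - \frac{39346}{43 \left(- \frac{1}{206}\right) + 134} = - \frac{39346}{- \frac{43}{206} + 134} = - \frac{39346}{\frac{27561}{206}} = \left(-39346\right) \frac{206}{27561} = - \frac{8105276}{27561}$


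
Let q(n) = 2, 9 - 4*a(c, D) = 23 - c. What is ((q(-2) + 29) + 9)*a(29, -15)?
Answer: 150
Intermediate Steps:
a(c, D) = -7/2 + c/4 (a(c, D) = 9/4 - (23 - c)/4 = 9/4 + (-23/4 + c/4) = -7/2 + c/4)
((q(-2) + 29) + 9)*a(29, -15) = ((2 + 29) + 9)*(-7/2 + (¼)*29) = (31 + 9)*(-7/2 + 29/4) = 40*(15/4) = 150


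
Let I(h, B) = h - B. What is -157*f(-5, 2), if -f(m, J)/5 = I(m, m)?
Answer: 0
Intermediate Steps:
f(m, J) = 0 (f(m, J) = -5*(m - m) = -5*0 = 0)
-157*f(-5, 2) = -157*0 = 0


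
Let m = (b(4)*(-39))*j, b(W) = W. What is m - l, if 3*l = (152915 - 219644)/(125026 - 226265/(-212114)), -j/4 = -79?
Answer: -1307324769573082/26519991229 ≈ -49296.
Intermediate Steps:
j = 316 (j = -4*(-79) = 316)
m = -49296 (m = (4*(-39))*316 = -156*316 = -49296)
l = -4718051702/26519991229 (l = ((152915 - 219644)/(125026 - 226265/(-212114)))/3 = (-66729/(125026 - 226265*(-1/212114)))/3 = (-66729/(125026 + 226265/212114))/3 = (-66729/26519991229/212114)/3 = (-66729*212114/26519991229)/3 = (⅓)*(-14154155106/26519991229) = -4718051702/26519991229 ≈ -0.17791)
m - l = -49296 - 1*(-4718051702/26519991229) = -49296 + 4718051702/26519991229 = -1307324769573082/26519991229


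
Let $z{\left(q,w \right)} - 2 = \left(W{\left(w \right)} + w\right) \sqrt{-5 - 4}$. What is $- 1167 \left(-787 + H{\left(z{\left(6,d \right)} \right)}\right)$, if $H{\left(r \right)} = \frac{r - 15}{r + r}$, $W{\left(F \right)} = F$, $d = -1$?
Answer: $\frac{7346265}{8} + \frac{10503 i}{8} \approx 9.1828 \cdot 10^{5} + 1312.9 i$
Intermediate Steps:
$z{\left(q,w \right)} = 2 + 6 i w$ ($z{\left(q,w \right)} = 2 + \left(w + w\right) \sqrt{-5 - 4} = 2 + 2 w \sqrt{-9} = 2 + 2 w 3 i = 2 + 6 i w$)
$H{\left(r \right)} = \frac{-15 + r}{2 r}$
$- 1167 \left(-787 + H{\left(z{\left(6,d \right)} \right)}\right) = - 1167 \left(-787 + \frac{-15 + \left(2 + 6 i \left(-1\right)\right)}{2 \left(2 + 6 i \left(-1\right)\right)}\right) = - 1167 \left(-787 + \frac{-15 + \left(2 - 6 i\right)}{2 \left(2 - 6 i\right)}\right) = - 1167 \left(-787 + \frac{\frac{2 + 6 i}{40} \left(-13 - 6 i\right)}{2}\right) = - 1167 \left(-787 + \frac{\left(-13 - 6 i\right) \left(2 + 6 i\right)}{80}\right) = 918429 - \frac{1167 \left(-13 - 6 i\right) \left(2 + 6 i\right)}{80}$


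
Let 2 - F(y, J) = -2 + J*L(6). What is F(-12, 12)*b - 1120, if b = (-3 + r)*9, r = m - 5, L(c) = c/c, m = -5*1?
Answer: -184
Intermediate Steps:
m = -5
L(c) = 1
r = -10 (r = -5 - 5 = -10)
F(y, J) = 4 - J (F(y, J) = 2 - (-2 + J*1) = 2 - (-2 + J) = 2 + (2 - J) = 4 - J)
b = -117 (b = (-3 - 10)*9 = -13*9 = -117)
F(-12, 12)*b - 1120 = (4 - 1*12)*(-117) - 1120 = (4 - 12)*(-117) - 1120 = -8*(-117) - 1120 = 936 - 1120 = -184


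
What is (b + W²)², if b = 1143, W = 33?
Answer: 4981824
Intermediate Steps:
(b + W²)² = (1143 + 33²)² = (1143 + 1089)² = 2232² = 4981824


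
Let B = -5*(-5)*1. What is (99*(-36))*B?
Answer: -89100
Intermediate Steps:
B = 25 (B = 25*1 = 25)
(99*(-36))*B = (99*(-36))*25 = -3564*25 = -89100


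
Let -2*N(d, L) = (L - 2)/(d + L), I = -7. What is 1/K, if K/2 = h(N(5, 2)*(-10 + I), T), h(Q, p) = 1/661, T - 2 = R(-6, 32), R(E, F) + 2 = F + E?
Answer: 661/2 ≈ 330.50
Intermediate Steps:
R(E, F) = -2 + E + F (R(E, F) = -2 + (F + E) = -2 + (E + F) = -2 + E + F)
N(d, L) = -(-2 + L)/(2*(L + d)) (N(d, L) = -(L - 2)/(2*(d + L)) = -(-2 + L)/(2*(L + d)))
T = 26 (T = 2 + (-2 - 6 + 32) = 2 + 24 = 26)
h(Q, p) = 1/661
K = 2/661 (K = 2*(1/661) = 2/661 ≈ 0.0030257)
1/K = 1/(2/661) = 661/2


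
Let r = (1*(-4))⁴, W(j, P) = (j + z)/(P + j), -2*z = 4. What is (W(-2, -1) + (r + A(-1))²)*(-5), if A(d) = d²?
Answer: -990755/3 ≈ -3.3025e+5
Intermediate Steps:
z = -2 (z = -½*4 = -2)
W(j, P) = (-2 + j)/(P + j) (W(j, P) = (j - 2)/(P + j) = (-2 + j)/(P + j))
r = 256 (r = (-4)⁴ = 256)
(W(-2, -1) + (r + A(-1))²)*(-5) = ((-2 - 2)/(-1 - 2) + (256 + (-1)²)²)*(-5) = (-4/(-3) + (256 + 1)²)*(-5) = (-⅓*(-4) + 257²)*(-5) = (4/3 + 66049)*(-5) = (198151/3)*(-5) = -990755/3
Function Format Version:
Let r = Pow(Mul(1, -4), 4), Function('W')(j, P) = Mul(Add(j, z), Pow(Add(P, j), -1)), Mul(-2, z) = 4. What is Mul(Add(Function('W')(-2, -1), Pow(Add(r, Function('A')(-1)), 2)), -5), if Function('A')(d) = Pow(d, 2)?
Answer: Rational(-990755, 3) ≈ -3.3025e+5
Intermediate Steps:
z = -2 (z = Mul(Rational(-1, 2), 4) = -2)
Function('W')(j, P) = Mul(Pow(Add(P, j), -1), Add(-2, j)) (Function('W')(j, P) = Mul(Add(j, -2), Pow(Add(P, j), -1)) = Mul(Add(-2, j), Pow(Add(P, j), -1)) = Mul(Pow(Add(P, j), -1), Add(-2, j)))
r = 256 (r = Pow(-4, 4) = 256)
Mul(Add(Function('W')(-2, -1), Pow(Add(r, Function('A')(-1)), 2)), -5) = Mul(Add(Mul(Pow(Add(-1, -2), -1), Add(-2, -2)), Pow(Add(256, Pow(-1, 2)), 2)), -5) = Mul(Add(Mul(Pow(-3, -1), -4), Pow(Add(256, 1), 2)), -5) = Mul(Add(Mul(Rational(-1, 3), -4), Pow(257, 2)), -5) = Mul(Add(Rational(4, 3), 66049), -5) = Mul(Rational(198151, 3), -5) = Rational(-990755, 3)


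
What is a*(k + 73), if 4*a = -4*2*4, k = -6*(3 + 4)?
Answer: -248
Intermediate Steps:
k = -42 (k = -6*7 = -42)
a = -8 (a = (-4*2*4)/4 = (-8*4)/4 = (¼)*(-32) = -8)
a*(k + 73) = -8*(-42 + 73) = -8*31 = -248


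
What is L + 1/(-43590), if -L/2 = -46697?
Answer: 4071044459/43590 ≈ 93394.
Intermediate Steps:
L = 93394 (L = -2*(-46697) = 93394)
L + 1/(-43590) = 93394 + 1/(-43590) = 93394 - 1/43590 = 4071044459/43590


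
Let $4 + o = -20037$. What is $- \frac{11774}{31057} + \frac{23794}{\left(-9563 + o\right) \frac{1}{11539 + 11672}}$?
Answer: $- \frac{2858764535989}{153235238} \approx -18656.0$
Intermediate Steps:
$o = -20041$ ($o = -4 - 20037 = -20041$)
$- \frac{11774}{31057} + \frac{23794}{\left(-9563 + o\right) \frac{1}{11539 + 11672}} = - \frac{11774}{31057} + \frac{23794}{\left(-9563 - 20041\right) \frac{1}{11539 + 11672}} = \left(-11774\right) \frac{1}{31057} + \frac{23794}{\left(-29604\right) \frac{1}{23211}} = - \frac{11774}{31057} + \frac{23794}{\left(-29604\right) \frac{1}{23211}} = - \frac{11774}{31057} + \frac{23794}{- \frac{9868}{7737}} = - \frac{11774}{31057} + 23794 \left(- \frac{7737}{9868}\right) = - \frac{11774}{31057} - \frac{92047089}{4934} = - \frac{2858764535989}{153235238}$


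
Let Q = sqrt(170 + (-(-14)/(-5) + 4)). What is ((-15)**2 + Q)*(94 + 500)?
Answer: 133650 + 1188*sqrt(1070)/5 ≈ 1.4142e+5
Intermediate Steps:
Q = 2*sqrt(1070)/5 (Q = sqrt(170 + (-(-14)*(-1)/5 + 4)) = sqrt(170 + (-7*2/5 + 4)) = sqrt(170 + (-14/5 + 4)) = sqrt(170 + 6/5) = sqrt(856/5) = 2*sqrt(1070)/5 ≈ 13.084)
((-15)**2 + Q)*(94 + 500) = ((-15)**2 + 2*sqrt(1070)/5)*(94 + 500) = (225 + 2*sqrt(1070)/5)*594 = 133650 + 1188*sqrt(1070)/5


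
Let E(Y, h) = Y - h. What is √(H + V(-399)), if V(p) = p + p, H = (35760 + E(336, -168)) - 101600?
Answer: I*√66134 ≈ 257.17*I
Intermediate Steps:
H = -65336 (H = (35760 + (336 - 1*(-168))) - 101600 = (35760 + (336 + 168)) - 101600 = (35760 + 504) - 101600 = 36264 - 101600 = -65336)
V(p) = 2*p
√(H + V(-399)) = √(-65336 + 2*(-399)) = √(-65336 - 798) = √(-66134) = I*√66134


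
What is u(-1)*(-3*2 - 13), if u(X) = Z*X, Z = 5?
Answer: 95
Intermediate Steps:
u(X) = 5*X
u(-1)*(-3*2 - 13) = (5*(-1))*(-3*2 - 13) = -5*(-6 - 13) = -5*(-19) = 95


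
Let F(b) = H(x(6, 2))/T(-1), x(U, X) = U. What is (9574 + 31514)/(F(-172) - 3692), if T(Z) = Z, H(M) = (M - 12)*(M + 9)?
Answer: -20544/1801 ≈ -11.407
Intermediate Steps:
H(M) = (-12 + M)*(9 + M)
F(b) = 90 (F(b) = (-108 + 6**2 - 3*6)/(-1) = (-108 + 36 - 18)*(-1) = -90*(-1) = 90)
(9574 + 31514)/(F(-172) - 3692) = (9574 + 31514)/(90 - 3692) = 41088/(-3602) = 41088*(-1/3602) = -20544/1801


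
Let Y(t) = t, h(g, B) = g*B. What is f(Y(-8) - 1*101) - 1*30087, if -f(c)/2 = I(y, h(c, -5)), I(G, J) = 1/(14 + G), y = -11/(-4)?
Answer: -2015837/67 ≈ -30087.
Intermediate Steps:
h(g, B) = B*g
y = 11/4 (y = -11*(-¼) = 11/4 ≈ 2.7500)
f(c) = -8/67 (f(c) = -2/(14 + 11/4) = -2/67/4 = -2*4/67 = -8/67)
f(Y(-8) - 1*101) - 1*30087 = -8/67 - 1*30087 = -8/67 - 30087 = -2015837/67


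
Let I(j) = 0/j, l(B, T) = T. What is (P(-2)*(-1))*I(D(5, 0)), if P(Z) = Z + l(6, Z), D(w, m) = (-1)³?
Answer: 0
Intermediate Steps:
D(w, m) = -1
I(j) = 0
P(Z) = 2*Z (P(Z) = Z + Z = 2*Z)
(P(-2)*(-1))*I(D(5, 0)) = ((2*(-2))*(-1))*0 = -4*(-1)*0 = 4*0 = 0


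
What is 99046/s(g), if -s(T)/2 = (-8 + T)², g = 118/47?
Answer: -109396307/66564 ≈ -1643.5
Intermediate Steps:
g = 118/47 (g = 118*(1/47) = 118/47 ≈ 2.5106)
s(T) = -2*(-8 + T)²
99046/s(g) = 99046/((-2*(-8 + 118/47)²)) = 99046/((-2*(-258/47)²)) = 99046/((-2*66564/2209)) = 99046/(-133128/2209) = 99046*(-2209/133128) = -109396307/66564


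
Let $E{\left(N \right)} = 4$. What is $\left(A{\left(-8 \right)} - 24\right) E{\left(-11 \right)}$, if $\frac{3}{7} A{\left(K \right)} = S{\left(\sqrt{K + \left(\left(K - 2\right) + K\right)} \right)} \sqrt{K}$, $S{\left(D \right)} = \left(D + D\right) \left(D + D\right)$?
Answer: $-96 - \frac{5824 i \sqrt{2}}{3} \approx -96.0 - 2745.5 i$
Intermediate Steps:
$S{\left(D \right)} = 4 D^{2}$ ($S{\left(D \right)} = 2 D 2 D = 4 D^{2}$)
$A{\left(K \right)} = \frac{7 \sqrt{K} \left(-8 + 12 K\right)}{3}$ ($A{\left(K \right)} = \frac{7 \cdot 4 \left(\sqrt{K + \left(\left(K - 2\right) + K\right)}\right)^{2} \sqrt{K}}{3} = \frac{7 \cdot 4 \left(\sqrt{K + \left(\left(-2 + K\right) + K\right)}\right)^{2} \sqrt{K}}{3} = \frac{7 \cdot 4 \left(\sqrt{K + \left(-2 + 2 K\right)}\right)^{2} \sqrt{K}}{3} = \frac{7 \cdot 4 \left(\sqrt{-2 + 3 K}\right)^{2} \sqrt{K}}{3} = \frac{7 \cdot 4 \left(-2 + 3 K\right) \sqrt{K}}{3} = \frac{7 \left(-8 + 12 K\right) \sqrt{K}}{3} = \frac{7 \sqrt{K} \left(-8 + 12 K\right)}{3}$)
$\left(A{\left(-8 \right)} - 24\right) E{\left(-11 \right)} = \left(\sqrt{-8} \left(- \frac{56}{3} + 28 \left(-8\right)\right) - 24\right) 4 = \left(2 i \sqrt{2} \left(- \frac{56}{3} - 224\right) - 24\right) 4 = \left(2 i \sqrt{2} \left(- \frac{728}{3}\right) - 24\right) 4 = \left(- \frac{1456 i \sqrt{2}}{3} - 24\right) 4 = \left(-24 - \frac{1456 i \sqrt{2}}{3}\right) 4 = -96 - \frac{5824 i \sqrt{2}}{3}$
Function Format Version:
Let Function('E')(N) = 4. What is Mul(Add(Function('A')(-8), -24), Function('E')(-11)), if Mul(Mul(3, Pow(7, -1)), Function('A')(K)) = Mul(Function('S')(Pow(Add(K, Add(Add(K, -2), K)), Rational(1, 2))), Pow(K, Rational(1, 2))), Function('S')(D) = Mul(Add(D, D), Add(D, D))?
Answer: Add(-96, Mul(Rational(-5824, 3), I, Pow(2, Rational(1, 2)))) ≈ Add(-96.000, Mul(-2745.5, I))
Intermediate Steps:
Function('S')(D) = Mul(4, Pow(D, 2)) (Function('S')(D) = Mul(Mul(2, D), Mul(2, D)) = Mul(4, Pow(D, 2)))
Function('A')(K) = Mul(Rational(7, 3), Pow(K, Rational(1, 2)), Add(-8, Mul(12, K))) (Function('A')(K) = Mul(Rational(7, 3), Mul(Mul(4, Pow(Pow(Add(K, Add(Add(K, -2), K)), Rational(1, 2)), 2)), Pow(K, Rational(1, 2)))) = Mul(Rational(7, 3), Mul(Mul(4, Pow(Pow(Add(K, Add(Add(-2, K), K)), Rational(1, 2)), 2)), Pow(K, Rational(1, 2)))) = Mul(Rational(7, 3), Mul(Mul(4, Pow(Pow(Add(K, Add(-2, Mul(2, K))), Rational(1, 2)), 2)), Pow(K, Rational(1, 2)))) = Mul(Rational(7, 3), Mul(Mul(4, Pow(Pow(Add(-2, Mul(3, K)), Rational(1, 2)), 2)), Pow(K, Rational(1, 2)))) = Mul(Rational(7, 3), Mul(Mul(4, Add(-2, Mul(3, K))), Pow(K, Rational(1, 2)))) = Mul(Rational(7, 3), Mul(Add(-8, Mul(12, K)), Pow(K, Rational(1, 2)))) = Mul(Rational(7, 3), Mul(Pow(K, Rational(1, 2)), Add(-8, Mul(12, K)))) = Mul(Rational(7, 3), Pow(K, Rational(1, 2)), Add(-8, Mul(12, K))))
Mul(Add(Function('A')(-8), -24), Function('E')(-11)) = Mul(Add(Mul(Pow(-8, Rational(1, 2)), Add(Rational(-56, 3), Mul(28, -8))), -24), 4) = Mul(Add(Mul(Mul(2, I, Pow(2, Rational(1, 2))), Add(Rational(-56, 3), -224)), -24), 4) = Mul(Add(Mul(Mul(2, I, Pow(2, Rational(1, 2))), Rational(-728, 3)), -24), 4) = Mul(Add(Mul(Rational(-1456, 3), I, Pow(2, Rational(1, 2))), -24), 4) = Mul(Add(-24, Mul(Rational(-1456, 3), I, Pow(2, Rational(1, 2)))), 4) = Add(-96, Mul(Rational(-5824, 3), I, Pow(2, Rational(1, 2))))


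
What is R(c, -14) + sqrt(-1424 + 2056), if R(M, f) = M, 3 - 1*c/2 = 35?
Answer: -64 + 2*sqrt(158) ≈ -38.860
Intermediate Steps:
c = -64 (c = 6 - 2*35 = 6 - 70 = -64)
R(c, -14) + sqrt(-1424 + 2056) = -64 + sqrt(-1424 + 2056) = -64 + sqrt(632) = -64 + 2*sqrt(158)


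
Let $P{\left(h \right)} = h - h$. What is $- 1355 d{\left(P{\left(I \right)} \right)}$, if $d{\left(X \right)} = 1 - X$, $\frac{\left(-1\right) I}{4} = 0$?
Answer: $-1355$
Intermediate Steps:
$I = 0$ ($I = \left(-4\right) 0 = 0$)
$P{\left(h \right)} = 0$
$- 1355 d{\left(P{\left(I \right)} \right)} = - 1355 \left(1 - 0\right) = - 1355 \left(1 + 0\right) = \left(-1355\right) 1 = -1355$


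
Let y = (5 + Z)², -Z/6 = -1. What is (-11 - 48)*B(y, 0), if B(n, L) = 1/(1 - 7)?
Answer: 59/6 ≈ 9.8333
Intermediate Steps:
Z = 6 (Z = -6*(-1) = 6)
y = 121 (y = (5 + 6)² = 11² = 121)
B(n, L) = -⅙ (B(n, L) = 1/(-6) = -⅙)
(-11 - 48)*B(y, 0) = (-11 - 48)*(-⅙) = -59*(-⅙) = 59/6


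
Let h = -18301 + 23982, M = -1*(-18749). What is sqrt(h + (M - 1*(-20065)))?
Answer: sqrt(44495) ≈ 210.94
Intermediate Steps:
M = 18749
h = 5681
sqrt(h + (M - 1*(-20065))) = sqrt(5681 + (18749 - 1*(-20065))) = sqrt(5681 + (18749 + 20065)) = sqrt(5681 + 38814) = sqrt(44495)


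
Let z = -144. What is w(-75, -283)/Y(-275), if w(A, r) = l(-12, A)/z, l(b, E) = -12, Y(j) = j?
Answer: -1/3300 ≈ -0.00030303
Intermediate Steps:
w(A, r) = 1/12 (w(A, r) = -12/(-144) = -12*(-1/144) = 1/12)
w(-75, -283)/Y(-275) = (1/12)/(-275) = (1/12)*(-1/275) = -1/3300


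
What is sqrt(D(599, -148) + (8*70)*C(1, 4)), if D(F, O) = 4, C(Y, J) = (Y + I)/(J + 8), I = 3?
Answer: 2*sqrt(429)/3 ≈ 13.808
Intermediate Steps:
C(Y, J) = (3 + Y)/(8 + J) (C(Y, J) = (Y + 3)/(J + 8) = (3 + Y)/(8 + J))
sqrt(D(599, -148) + (8*70)*C(1, 4)) = sqrt(4 + (8*70)*((3 + 1)/(8 + 4))) = sqrt(4 + 560*(4/12)) = sqrt(4 + 560*((1/12)*4)) = sqrt(4 + 560*(1/3)) = sqrt(4 + 560/3) = sqrt(572/3) = 2*sqrt(429)/3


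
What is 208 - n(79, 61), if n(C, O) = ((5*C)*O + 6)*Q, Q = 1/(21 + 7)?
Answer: -2611/4 ≈ -652.75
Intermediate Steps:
Q = 1/28 ≈ 0.035714
n(C, O) = 3/14 + 5*C*O/28 (n(C, O) = ((5*C)*O + 6)*(1/28) = (5*C*O + 6)*(1/28) = (6 + 5*C*O)*(1/28) = 3/14 + 5*C*O/28)
208 - n(79, 61) = 208 - (3/14 + (5/28)*79*61) = 208 - (3/14 + 24095/28) = 208 - 1*3443/4 = 208 - 3443/4 = -2611/4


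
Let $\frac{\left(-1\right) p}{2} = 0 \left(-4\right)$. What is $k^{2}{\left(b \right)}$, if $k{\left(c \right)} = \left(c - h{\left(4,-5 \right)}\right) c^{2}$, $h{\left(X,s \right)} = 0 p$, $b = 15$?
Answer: $11390625$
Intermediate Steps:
$p = 0$ ($p = - 2 \cdot 0 \left(-4\right) = \left(-2\right) 0 = 0$)
$h{\left(X,s \right)} = 0$ ($h{\left(X,s \right)} = 0 \cdot 0 = 0$)
$k{\left(c \right)} = c^{3}$ ($k{\left(c \right)} = \left(c - 0\right) c^{2} = \left(c + 0\right) c^{2} = c c^{2} = c^{3}$)
$k^{2}{\left(b \right)} = \left(15^{3}\right)^{2} = 3375^{2} = 11390625$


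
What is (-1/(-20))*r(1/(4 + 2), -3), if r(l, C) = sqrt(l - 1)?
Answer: I*sqrt(30)/120 ≈ 0.045644*I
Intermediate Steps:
r(l, C) = sqrt(-1 + l)
(-1/(-20))*r(1/(4 + 2), -3) = (-1/(-20))*sqrt(-1 + 1/(4 + 2)) = (-1/20*(-1))*sqrt(-1 + 1/6) = sqrt(-1 + 1/6)/20 = sqrt(-5/6)/20 = (I*sqrt(30)/6)/20 = I*sqrt(30)/120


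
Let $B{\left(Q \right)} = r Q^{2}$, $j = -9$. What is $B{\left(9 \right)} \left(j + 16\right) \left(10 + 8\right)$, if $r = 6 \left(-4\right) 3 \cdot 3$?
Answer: $-2204496$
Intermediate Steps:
$r = -216$ ($r = \left(-24\right) 3 \cdot 3 = \left(-72\right) 3 = -216$)
$B{\left(Q \right)} = - 216 Q^{2}$
$B{\left(9 \right)} \left(j + 16\right) \left(10 + 8\right) = - 216 \cdot 9^{2} \left(-9 + 16\right) \left(10 + 8\right) = \left(-216\right) 81 \cdot 7 \cdot 18 = \left(-17496\right) 126 = -2204496$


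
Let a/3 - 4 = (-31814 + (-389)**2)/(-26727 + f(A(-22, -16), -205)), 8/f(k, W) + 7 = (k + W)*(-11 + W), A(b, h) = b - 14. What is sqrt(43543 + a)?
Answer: 2*sqrt(21065387537593614163135)/1391113615 ≈ 208.67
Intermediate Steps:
A(b, h) = -14 + b
f(k, W) = 8/(-7 + (-11 + W)*(W + k)) (f(k, W) = 8/(-7 + (k + W)*(-11 + W)) = 8/(-7 + (W + k)*(-11 + W)) = 8/(-7 + (-11 + W)*(W + k)))
a = -1967296149/1391113615 (a = 12 + 3*((-31814 + (-389)**2)/(-26727 + 8/(-7 + (-205)**2 - 11*(-205) - 11*(-14 - 22) - 205*(-14 - 22)))) = 12 + 3*((-31814 + 151321)/(-26727 + 8/(-7 + 42025 + 2255 - 11*(-36) - 205*(-36)))) = 12 + 3*(119507/(-26727 + 8/(-7 + 42025 + 2255 + 396 + 7380))) = 12 + 3*(119507/(-26727 + 8/52049)) = 12 + 3*(119507/(-1391113615/52049)) = 12 + 3*(119507*(-52049/1391113615)) = 12 + 3*(-6220219843/1391113615) = 12 - 18660659529/1391113615 = -1967296149/1391113615 ≈ -1.4142)
sqrt(43543 + a) = sqrt(43543 - 1967296149/1391113615) = sqrt(60571292841796/1391113615) = 2*sqrt(21065387537593614163135)/1391113615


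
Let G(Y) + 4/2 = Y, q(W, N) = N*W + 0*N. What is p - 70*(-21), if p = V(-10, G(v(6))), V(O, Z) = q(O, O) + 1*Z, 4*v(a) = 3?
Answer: 6275/4 ≈ 1568.8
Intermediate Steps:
q(W, N) = N*W (q(W, N) = N*W + 0 = N*W)
v(a) = ¾ (v(a) = (¼)*3 = ¾)
G(Y) = -2 + Y
V(O, Z) = Z + O² (V(O, Z) = O*O + 1*Z = O² + Z = Z + O²)
p = 395/4 (p = (-2 + ¾) + (-10)² = -5/4 + 100 = 395/4 ≈ 98.750)
p - 70*(-21) = 395/4 - 70*(-21) = 395/4 + 1470 = 6275/4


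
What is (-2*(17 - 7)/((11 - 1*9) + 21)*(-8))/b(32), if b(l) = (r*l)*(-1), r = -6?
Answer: 5/138 ≈ 0.036232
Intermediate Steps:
b(l) = 6*l (b(l) = -6*l*(-1) = 6*l)
(-2*(17 - 7)/((11 - 1*9) + 21)*(-8))/b(32) = (-2*(17 - 7)/((11 - 1*9) + 21)*(-8))/((6*32)) = (-20/((11 - 9) + 21)*(-8))/192 = (-20/(2 + 21)*(-8))*(1/192) = (-20/23*(-8))*(1/192) = (-2*10/23*(-8))*(1/192) = -20/23*(-8)*(1/192) = (160/23)*(1/192) = 5/138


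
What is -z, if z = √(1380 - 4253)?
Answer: -13*I*√17 ≈ -53.6*I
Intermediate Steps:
z = 13*I*√17 (z = √(-2873) = 13*I*√17 ≈ 53.6*I)
-z = -13*I*√17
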